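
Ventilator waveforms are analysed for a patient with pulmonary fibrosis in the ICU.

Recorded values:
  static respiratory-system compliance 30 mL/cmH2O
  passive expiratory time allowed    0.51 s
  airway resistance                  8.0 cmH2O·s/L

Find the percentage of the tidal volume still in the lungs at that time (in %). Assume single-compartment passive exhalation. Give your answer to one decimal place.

τ = R × C = 8.0 × 30 mL/cmH2O = 8.0 × 0.030 L/cmH2O = 0.24 s.
Passive exhalation: V(t)/V₀ = e^(−t/τ) = e^(−0.51/0.24) = 0.1194.
Fraction remaining = 0.1194 → 11.94%.

11.9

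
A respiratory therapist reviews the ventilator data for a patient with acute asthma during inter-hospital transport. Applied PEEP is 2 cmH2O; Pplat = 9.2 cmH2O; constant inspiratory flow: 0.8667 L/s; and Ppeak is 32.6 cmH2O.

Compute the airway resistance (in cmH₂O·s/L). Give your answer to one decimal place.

Raw = (PIP − Pplat) / flow = (32.6 − 9.2) / 0.8667 = 23.4 / 0.8667 = 26.999 cmH2O·s/L.

27.0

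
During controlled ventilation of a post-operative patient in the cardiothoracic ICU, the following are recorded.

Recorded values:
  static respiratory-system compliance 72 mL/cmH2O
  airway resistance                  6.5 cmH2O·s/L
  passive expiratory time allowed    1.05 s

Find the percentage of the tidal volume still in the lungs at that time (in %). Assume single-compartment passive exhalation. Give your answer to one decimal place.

τ = R × C = 6.5 × 72 mL/cmH2O = 6.5 × 0.072 L/cmH2O = 0.468 s.
Passive exhalation: V(t)/V₀ = e^(−t/τ) = e^(−1.05/0.468) = 0.1061.
Fraction remaining = 0.1061 → 10.61%.

10.6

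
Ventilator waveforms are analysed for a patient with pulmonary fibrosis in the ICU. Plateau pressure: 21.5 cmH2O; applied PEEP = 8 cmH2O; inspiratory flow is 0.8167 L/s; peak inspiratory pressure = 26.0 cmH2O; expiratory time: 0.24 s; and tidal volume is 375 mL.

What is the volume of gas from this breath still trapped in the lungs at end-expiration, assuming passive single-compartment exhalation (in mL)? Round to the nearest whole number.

R = (PIP − Pplat)/V̇ = (26.0 − 21.5) / 0.8167 = 4.5/0.8167 = 5.51 cmH2O·s/L.
C = Vt/(Pplat − PEEP) = 375.0 / (21.5 − 8) = 375.0/13.5 = 27.778 mL/cmH2O.
τ = R × C = 5.51 × 0.02778 L/cmH2O = 0.1531 s.
Fraction remaining = e^(−Te/τ) = e^(−0.24/0.1531) = 0.2085.
Trapped volume = 375.0 × 0.2085 = 78.188 mL.

78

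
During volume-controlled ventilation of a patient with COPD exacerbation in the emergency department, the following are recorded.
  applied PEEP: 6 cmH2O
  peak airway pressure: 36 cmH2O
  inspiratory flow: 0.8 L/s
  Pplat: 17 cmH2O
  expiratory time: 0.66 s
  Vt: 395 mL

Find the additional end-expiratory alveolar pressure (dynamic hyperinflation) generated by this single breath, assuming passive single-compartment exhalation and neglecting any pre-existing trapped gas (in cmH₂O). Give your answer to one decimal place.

5.1

R = (PIP − Pplat)/V̇ = (36 − 17) / 0.8 = 19.0/0.8 = 23.75 cmH2O·s/L.
C = Vt/(Pplat − PEEP) = 395.0 / (17 − 6) = 395.0/11.0 = 35.909 mL/cmH2O.
τ = R × C = 23.75 × 0.03591 L/cmH2O = 0.8529 s.
Fraction remaining = e^(−Te/τ) = e^(−0.66/0.8529) = 0.4612; trapped volume = 395.0 × 0.4612 = 182.17 mL.
Additional alveolar pressure from trapping ≈ V_trapped / C = 182.17 / 35.909 = 5.073 cmH2O.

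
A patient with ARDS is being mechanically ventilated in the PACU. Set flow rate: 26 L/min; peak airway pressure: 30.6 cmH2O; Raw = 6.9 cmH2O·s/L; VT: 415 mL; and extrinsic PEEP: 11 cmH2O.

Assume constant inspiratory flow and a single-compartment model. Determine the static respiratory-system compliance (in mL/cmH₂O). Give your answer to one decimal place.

25.0

Flow: 26 L/min ÷ 60 = 0.4333 L/s.
Equation of motion (constant flow): PIP = Vt/C + R·V̇ + PEEP.
Vt/C = PIP − R·V̇ − PEEP = 30.6 − 6.9×0.4333 − 11 = 30.6 − 2.99 − 11 = 16.61 cmH2O.
C = Vt / 16.61 = 415 / 16.61 = 24.985 mL/cmH2O.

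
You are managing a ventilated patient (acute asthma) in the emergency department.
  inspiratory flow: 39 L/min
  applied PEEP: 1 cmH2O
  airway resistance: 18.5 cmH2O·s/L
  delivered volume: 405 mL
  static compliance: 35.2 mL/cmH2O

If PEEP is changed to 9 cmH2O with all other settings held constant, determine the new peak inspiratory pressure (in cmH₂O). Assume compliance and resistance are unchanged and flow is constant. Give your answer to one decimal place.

Flow: 39 L/min ÷ 60 = 0.65 L/s.
PIP = Vt/C + R·V̇ + PEEP (constant-flow equation of motion).
Only the baseline term changes: ΔPIP = ΔPEEP = 9 − 1 = 8.0 cmH2O.
Original PIP = 405/35.2 + 18.5×0.65 + 1 = 24.531 cmH2O; new PIP = 24.531 + (8.0) = 32.531 cmH2O.

32.5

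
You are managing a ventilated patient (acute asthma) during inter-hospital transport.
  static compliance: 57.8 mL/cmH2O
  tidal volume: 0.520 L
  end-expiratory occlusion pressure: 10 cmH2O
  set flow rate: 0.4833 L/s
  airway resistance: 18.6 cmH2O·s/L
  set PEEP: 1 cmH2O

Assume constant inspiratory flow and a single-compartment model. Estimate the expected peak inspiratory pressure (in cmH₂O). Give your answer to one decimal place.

28.0

Total PEEP = 10 cmH2O (set 1 + intrinsic 9); this is the baseline alveolar pressure.
Equation of motion (constant flow): PIP = Vt/C + R·V̇ + PEEP.
PIP = 520/57.8 + 18.6×0.4833 + 10 = 8.997 + 8.989 + 10 = 27.986 cmH2O.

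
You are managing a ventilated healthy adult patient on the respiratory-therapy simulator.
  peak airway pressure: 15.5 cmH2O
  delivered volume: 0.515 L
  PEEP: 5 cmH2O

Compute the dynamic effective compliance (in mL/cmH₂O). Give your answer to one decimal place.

49.0

Dynamic compliance = Vt / (PIP − PEEP) = 515 / (15.5 − 5) = 515 / 10.5 = 49.048 mL/cmH2O.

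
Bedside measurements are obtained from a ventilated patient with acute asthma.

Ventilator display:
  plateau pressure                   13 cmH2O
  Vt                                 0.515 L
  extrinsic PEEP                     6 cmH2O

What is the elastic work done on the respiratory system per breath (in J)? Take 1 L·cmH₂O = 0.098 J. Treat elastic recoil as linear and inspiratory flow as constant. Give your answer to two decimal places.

Elastic work ≈ ½ × (Pplat − PEEP) × Vt = 0.5 × (13 − 6) × 0.515 L = 0.5 × 7.0 × 0.515 = 1.803 L·cmH2O.
× 0.098 J/(L·cmH2O) → 0.1767 J.

0.18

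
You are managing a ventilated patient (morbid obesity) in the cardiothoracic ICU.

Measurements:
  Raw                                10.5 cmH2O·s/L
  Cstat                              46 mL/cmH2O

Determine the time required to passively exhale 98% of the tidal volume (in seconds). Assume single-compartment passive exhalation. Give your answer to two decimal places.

1.89

τ = R × C = 10.5 × 46 mL/cmH2O = 10.5 × 0.046 L/cmH2O = 0.483 s.
Exhaled fraction f = 1 − e^(−t/τ) → t = −τ·ln(1 − f) = −0.483·ln(0.02) = 1.89 s.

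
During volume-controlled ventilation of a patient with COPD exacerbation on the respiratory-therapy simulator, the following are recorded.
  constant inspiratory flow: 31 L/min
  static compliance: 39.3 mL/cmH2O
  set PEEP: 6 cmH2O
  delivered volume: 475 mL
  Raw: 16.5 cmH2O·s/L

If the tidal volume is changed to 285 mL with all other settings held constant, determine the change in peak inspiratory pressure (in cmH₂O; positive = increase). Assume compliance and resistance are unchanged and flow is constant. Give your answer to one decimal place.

-4.8

PIP = Vt/C + R·V̇ + PEEP (constant-flow equation of motion).
Only the elastic term changes: ΔPIP = ΔVt / C = (285 − 475) / 39.3 = -4.835 cmH2O.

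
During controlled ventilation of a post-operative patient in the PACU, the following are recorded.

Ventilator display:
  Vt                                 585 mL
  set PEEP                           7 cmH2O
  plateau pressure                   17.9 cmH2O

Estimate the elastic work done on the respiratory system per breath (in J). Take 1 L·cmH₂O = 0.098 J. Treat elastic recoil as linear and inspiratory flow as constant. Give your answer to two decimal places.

Elastic work ≈ ½ × (Pplat − PEEP) × Vt = 0.5 × (17.9 − 7) × 0.585 L = 0.5 × 10.9 × 0.585 = 3.188 L·cmH2O.
× 0.098 J/(L·cmH2O) → 0.3124 J.

0.31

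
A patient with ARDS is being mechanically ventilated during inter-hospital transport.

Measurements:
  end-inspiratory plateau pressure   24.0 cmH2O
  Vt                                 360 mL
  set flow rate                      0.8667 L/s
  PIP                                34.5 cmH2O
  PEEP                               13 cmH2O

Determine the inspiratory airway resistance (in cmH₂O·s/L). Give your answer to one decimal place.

Raw = (PIP − Pplat) / flow = (34.5 − 24.0) / 0.8667 = 10.5 / 0.8667 = 12.115 cmH2O·s/L.

12.1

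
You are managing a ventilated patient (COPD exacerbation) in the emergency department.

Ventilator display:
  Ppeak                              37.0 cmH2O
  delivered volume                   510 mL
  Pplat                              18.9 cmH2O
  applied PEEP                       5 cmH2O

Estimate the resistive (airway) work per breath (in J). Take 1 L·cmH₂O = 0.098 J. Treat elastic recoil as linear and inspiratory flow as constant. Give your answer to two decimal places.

0.90

With constant inspiratory flow the resistive pressure is constant at PIP − Pplat = 37.0 − 18.9 = 18.1 cmH2O, so resistive work = 18.1 × 0.510 = 9.231 L·cmH2O.
× 0.098 J/(L·cmH2O) → 0.9046 J.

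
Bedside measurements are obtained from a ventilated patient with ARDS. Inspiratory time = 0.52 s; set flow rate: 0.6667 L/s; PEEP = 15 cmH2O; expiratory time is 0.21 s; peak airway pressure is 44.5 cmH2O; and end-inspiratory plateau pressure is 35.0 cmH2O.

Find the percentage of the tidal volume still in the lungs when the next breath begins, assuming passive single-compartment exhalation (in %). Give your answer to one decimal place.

Vt = flow × Ti = 0.6667 L/s × 0.52 s × 1000 mL/L = 346.68 mL.
R = (PIP − Pplat)/V̇ = (44.5 − 35.0) / 0.6667 = 9.5/0.6667 = 14.249 cmH2O·s/L.
C = Vt/(Pplat − PEEP) = 346.68 / (35.0 − 15) = 346.68/20.0 = 17.334 mL/cmH2O.
τ = R × C = 14.249 × 0.01733 L/cmH2O = 0.2469 s.
Fraction remaining at end-expiration = e^(−Te/τ) = e^(−0.21/0.2469) = 0.4272 → 42.72%.

42.7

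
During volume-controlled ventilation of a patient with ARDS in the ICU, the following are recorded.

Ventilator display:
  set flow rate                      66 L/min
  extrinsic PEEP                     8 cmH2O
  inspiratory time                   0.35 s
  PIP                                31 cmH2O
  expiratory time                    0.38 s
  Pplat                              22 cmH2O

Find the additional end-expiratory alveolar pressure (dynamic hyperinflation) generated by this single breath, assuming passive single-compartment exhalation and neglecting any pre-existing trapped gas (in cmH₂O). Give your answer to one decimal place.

2.6

Flow: 66 L/min ÷ 60 = 1.1 L/s.
Vt = flow × Ti = 1.1 L/s × 0.35 s × 1000 mL/L = 385.0 mL.
R = (PIP − Pplat)/V̇ = (31 − 22) / 1.1 = 9.0/1.1 = 8.182 cmH2O·s/L.
C = Vt/(Pplat − PEEP) = 385.0 / (22 − 8) = 385.0/14.0 = 27.5 mL/cmH2O.
τ = R × C = 8.182 × 0.0275 L/cmH2O = 0.225 s.
Fraction remaining = e^(−Te/τ) = e^(−0.38/0.225) = 0.1847; trapped volume = 385.0 × 0.1847 = 71.11 mL.
Additional alveolar pressure from trapping ≈ V_trapped / C = 71.11 / 27.5 = 2.586 cmH2O.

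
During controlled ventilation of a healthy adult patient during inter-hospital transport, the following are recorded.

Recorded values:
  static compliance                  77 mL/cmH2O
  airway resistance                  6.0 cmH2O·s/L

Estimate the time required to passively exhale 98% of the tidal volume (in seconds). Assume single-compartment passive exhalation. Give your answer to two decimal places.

1.81

τ = R × C = 6.0 × 77 mL/cmH2O = 6.0 × 0.077 L/cmH2O = 0.462 s.
Exhaled fraction f = 1 − e^(−t/τ) → t = −τ·ln(1 − f) = −0.462·ln(0.02) = 1.807 s.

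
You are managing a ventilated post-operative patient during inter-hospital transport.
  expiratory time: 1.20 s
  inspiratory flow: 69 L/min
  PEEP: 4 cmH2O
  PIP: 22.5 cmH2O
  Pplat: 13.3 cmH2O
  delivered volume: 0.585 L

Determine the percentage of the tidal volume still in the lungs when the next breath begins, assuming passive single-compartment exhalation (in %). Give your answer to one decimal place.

Flow: 69 L/min ÷ 60 = 1.15 L/s.
R = (PIP − Pplat)/V̇ = (22.5 − 13.3) / 1.15 = 9.2/1.15 = 8.0 cmH2O·s/L.
C = Vt/(Pplat − PEEP) = 585.0 / (13.3 − 4) = 585.0/9.3 = 62.903 mL/cmH2O.
τ = R × C = 8.0 × 0.0629 L/cmH2O = 0.5032 s.
Fraction remaining at end-expiration = e^(−Te/τ) = e^(−1.20/0.5032) = 0.09211 → 9.211%.

9.2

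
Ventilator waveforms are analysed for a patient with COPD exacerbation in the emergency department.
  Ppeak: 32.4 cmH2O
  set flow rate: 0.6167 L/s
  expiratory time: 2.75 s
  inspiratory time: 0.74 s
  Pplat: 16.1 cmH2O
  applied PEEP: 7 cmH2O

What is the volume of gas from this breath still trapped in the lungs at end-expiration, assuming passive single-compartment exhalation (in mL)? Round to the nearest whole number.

Vt = flow × Ti = 0.6167 L/s × 0.74 s × 1000 mL/L = 456.36 mL.
R = (PIP − Pplat)/V̇ = (32.4 − 16.1) / 0.6167 = 16.3/0.6167 = 26.431 cmH2O·s/L.
C = Vt/(Pplat − PEEP) = 456.36 / (16.1 − 7) = 456.36/9.1 = 50.149 mL/cmH2O.
τ = R × C = 26.431 × 0.05015 L/cmH2O = 1.326 s.
Fraction remaining = e^(−Te/τ) = e^(−2.75/1.326) = 0.1257.
Trapped volume = 456.36 × 0.1257 = 57.364 mL.

57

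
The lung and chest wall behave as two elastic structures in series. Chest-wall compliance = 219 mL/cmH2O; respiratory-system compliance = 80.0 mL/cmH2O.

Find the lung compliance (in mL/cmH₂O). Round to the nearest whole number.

126

1/CL = 1/Crs − 1/Ccw.
1/CL = 1/80.0 − 1/219 = 0.007934.
CL = 126.04 mL/cmH2O.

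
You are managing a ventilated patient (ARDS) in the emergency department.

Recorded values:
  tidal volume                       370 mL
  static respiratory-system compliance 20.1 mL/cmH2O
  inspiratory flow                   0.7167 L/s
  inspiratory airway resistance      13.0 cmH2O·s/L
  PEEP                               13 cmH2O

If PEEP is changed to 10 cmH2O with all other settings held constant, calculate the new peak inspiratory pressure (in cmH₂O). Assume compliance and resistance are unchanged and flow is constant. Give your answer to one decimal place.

PIP = Vt/C + R·V̇ + PEEP (constant-flow equation of motion).
Only the baseline term changes: ΔPIP = ΔPEEP = 10 − 13 = -3.0 cmH2O.
Original PIP = 370/20.1 + 13.0×0.7167 + 13 = 40.725 cmH2O; new PIP = 40.725 + (-3.0) = 37.725 cmH2O.

37.7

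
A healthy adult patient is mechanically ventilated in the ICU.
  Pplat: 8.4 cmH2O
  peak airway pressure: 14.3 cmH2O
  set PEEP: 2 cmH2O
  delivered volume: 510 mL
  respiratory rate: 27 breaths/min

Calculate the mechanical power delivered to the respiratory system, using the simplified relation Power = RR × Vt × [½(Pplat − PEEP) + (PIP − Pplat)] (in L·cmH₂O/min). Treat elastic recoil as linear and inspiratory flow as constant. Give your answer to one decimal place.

Per-breath work = Vt × [½(Pplat−PEEP) + (PIP−Pplat)] = 0.510 × [0.5×6.4 + 5.9] = 0.510 × 9.1 = 4.641 L·cmH2O.
Power = 27 × 4.641 = 125.31 L·cmH2O/min.

125.3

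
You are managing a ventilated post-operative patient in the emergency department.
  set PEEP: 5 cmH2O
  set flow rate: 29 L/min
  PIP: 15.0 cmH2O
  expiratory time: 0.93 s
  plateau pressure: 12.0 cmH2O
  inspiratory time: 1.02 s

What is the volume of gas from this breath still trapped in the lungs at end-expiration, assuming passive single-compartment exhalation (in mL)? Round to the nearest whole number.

Flow: 29 L/min ÷ 60 = 0.4833 L/s.
Vt = flow × Ti = 0.4833 L/s × 1.02 s × 1000 mL/L = 492.97 mL.
R = (PIP − Pplat)/V̇ = (15.0 − 12.0) / 0.4833 = 3.0/0.4833 = 6.207 cmH2O·s/L.
C = Vt/(Pplat − PEEP) = 492.97 / (12.0 − 5) = 492.97/7.0 = 70.424 mL/cmH2O.
τ = R × C = 6.207 × 0.07042 L/cmH2O = 0.4371 s.
Fraction remaining = e^(−Te/τ) = e^(−0.93/0.4371) = 0.1191.
Trapped volume = 492.97 × 0.1191 = 58.713 mL.

59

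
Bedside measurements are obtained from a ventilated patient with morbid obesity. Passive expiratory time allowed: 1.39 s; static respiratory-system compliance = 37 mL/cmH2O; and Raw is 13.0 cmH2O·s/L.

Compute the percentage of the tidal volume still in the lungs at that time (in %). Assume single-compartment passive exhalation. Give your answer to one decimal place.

5.6

τ = R × C = 13.0 × 37 mL/cmH2O = 13.0 × 0.037 L/cmH2O = 0.481 s.
Passive exhalation: V(t)/V₀ = e^(−t/τ) = e^(−1.39/0.481) = 0.05559.
Fraction remaining = 0.05559 → 5.559%.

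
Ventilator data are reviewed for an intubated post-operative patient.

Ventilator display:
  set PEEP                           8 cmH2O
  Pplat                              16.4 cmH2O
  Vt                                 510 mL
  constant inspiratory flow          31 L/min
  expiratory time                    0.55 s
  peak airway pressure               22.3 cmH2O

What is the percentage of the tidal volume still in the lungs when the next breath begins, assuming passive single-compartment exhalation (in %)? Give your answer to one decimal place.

Flow: 31 L/min ÷ 60 = 0.5167 L/s.
R = (PIP − Pplat)/V̇ = (22.3 − 16.4) / 0.5167 = 5.9/0.5167 = 11.419 cmH2O·s/L.
C = Vt/(Pplat − PEEP) = 510.0 / (16.4 − 8) = 510.0/8.4 = 60.714 mL/cmH2O.
τ = R × C = 11.419 × 0.06071 L/cmH2O = 0.6932 s.
Fraction remaining at end-expiration = e^(−Te/τ) = e^(−0.55/0.6932) = 0.4523 → 45.23%.

45.2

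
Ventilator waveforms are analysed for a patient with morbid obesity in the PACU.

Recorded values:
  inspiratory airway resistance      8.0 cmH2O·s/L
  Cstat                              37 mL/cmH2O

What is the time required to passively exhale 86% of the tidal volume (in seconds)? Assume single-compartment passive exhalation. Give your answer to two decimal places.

τ = R × C = 8.0 × 37 mL/cmH2O = 8.0 × 0.037 L/cmH2O = 0.296 s.
Exhaled fraction f = 1 − e^(−t/τ) → t = −τ·ln(1 − f) = −0.296·ln(0.14) = 0.582 s.

0.58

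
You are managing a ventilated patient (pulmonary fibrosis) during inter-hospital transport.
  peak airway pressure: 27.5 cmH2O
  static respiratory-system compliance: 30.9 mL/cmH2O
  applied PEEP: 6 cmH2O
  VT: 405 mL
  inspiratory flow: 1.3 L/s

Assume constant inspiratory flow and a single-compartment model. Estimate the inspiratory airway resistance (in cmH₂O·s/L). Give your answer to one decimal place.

6.5

Equation of motion (constant flow): PIP = Vt/C + R·V̇ + PEEP.
R·V̇ = PIP − Vt/C − PEEP = 27.5 − 405/30.9 − 6 = 27.5 − 13.107 − 6 = 8.393 cmH2O.
R = 8.393 / 1.3 = 6.456 cmH2O·s/L.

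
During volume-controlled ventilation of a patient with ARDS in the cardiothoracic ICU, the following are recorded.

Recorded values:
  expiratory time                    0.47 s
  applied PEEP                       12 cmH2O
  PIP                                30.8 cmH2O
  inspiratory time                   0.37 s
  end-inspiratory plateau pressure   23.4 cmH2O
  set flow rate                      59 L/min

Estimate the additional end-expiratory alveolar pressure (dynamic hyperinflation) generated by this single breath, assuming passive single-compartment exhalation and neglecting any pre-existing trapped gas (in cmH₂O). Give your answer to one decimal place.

1.6

Flow: 59 L/min ÷ 60 = 0.9833 L/s.
Vt = flow × Ti = 0.9833 L/s × 0.37 s × 1000 mL/L = 363.82 mL.
R = (PIP − Pplat)/V̇ = (30.8 − 23.4) / 0.9833 = 7.4/0.9833 = 7.526 cmH2O·s/L.
C = Vt/(Pplat − PEEP) = 363.82 / (23.4 − 12) = 363.82/11.4 = 31.914 mL/cmH2O.
τ = R × C = 7.526 × 0.03191 L/cmH2O = 0.2402 s.
Fraction remaining = e^(−Te/τ) = e^(−0.47/0.2402) = 0.1413; trapped volume = 363.82 × 0.1413 = 51.408 mL.
Additional alveolar pressure from trapping ≈ V_trapped / C = 51.408 / 31.914 = 1.611 cmH2O.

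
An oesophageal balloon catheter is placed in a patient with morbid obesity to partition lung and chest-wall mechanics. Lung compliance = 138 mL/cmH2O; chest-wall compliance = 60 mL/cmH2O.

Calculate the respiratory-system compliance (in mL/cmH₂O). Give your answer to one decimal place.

Lung and chest wall are elastances in series: 1/Crs = 1/CL + 1/Ccw.
1/Crs = 1/138 + 1/60 = 0.02391.
Crs = 41.824 mL/cmH2O.

41.8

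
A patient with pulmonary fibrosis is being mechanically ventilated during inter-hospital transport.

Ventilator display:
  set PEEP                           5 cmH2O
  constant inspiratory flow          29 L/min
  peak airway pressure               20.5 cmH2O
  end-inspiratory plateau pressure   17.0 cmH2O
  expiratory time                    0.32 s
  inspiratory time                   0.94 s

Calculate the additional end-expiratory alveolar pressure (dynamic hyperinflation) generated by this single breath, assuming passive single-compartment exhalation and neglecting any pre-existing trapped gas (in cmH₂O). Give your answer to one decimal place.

3.7

Flow: 29 L/min ÷ 60 = 0.4833 L/s.
Vt = flow × Ti = 0.4833 L/s × 0.94 s × 1000 mL/L = 454.3 mL.
R = (PIP − Pplat)/V̇ = (20.5 − 17.0) / 0.4833 = 3.5/0.4833 = 7.242 cmH2O·s/L.
C = Vt/(Pplat − PEEP) = 454.3 / (17.0 − 5) = 454.3/12.0 = 37.858 mL/cmH2O.
τ = R × C = 7.242 × 0.03786 L/cmH2O = 0.2742 s.
Fraction remaining = e^(−Te/τ) = e^(−0.32/0.2742) = 0.3113; trapped volume = 454.3 × 0.3113 = 141.42 mL.
Additional alveolar pressure from trapping ≈ V_trapped / C = 141.42 / 37.858 = 3.736 cmH2O.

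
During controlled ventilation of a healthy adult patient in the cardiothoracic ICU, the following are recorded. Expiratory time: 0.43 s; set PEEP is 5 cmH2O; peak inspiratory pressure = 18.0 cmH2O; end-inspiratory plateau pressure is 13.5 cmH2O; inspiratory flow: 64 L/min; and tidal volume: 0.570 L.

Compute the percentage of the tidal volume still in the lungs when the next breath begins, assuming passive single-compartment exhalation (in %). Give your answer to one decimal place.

21.9

Flow: 64 L/min ÷ 60 = 1.0667 L/s.
R = (PIP − Pplat)/V̇ = (18.0 − 13.5) / 1.0667 = 4.5/1.0667 = 4.219 cmH2O·s/L.
C = Vt/(Pplat − PEEP) = 570.0 / (13.5 − 5) = 570.0/8.5 = 67.059 mL/cmH2O.
τ = R × C = 4.219 × 0.06706 L/cmH2O = 0.2829 s.
Fraction remaining at end-expiration = e^(−Te/τ) = e^(−0.43/0.2829) = 0.2187 → 21.87%.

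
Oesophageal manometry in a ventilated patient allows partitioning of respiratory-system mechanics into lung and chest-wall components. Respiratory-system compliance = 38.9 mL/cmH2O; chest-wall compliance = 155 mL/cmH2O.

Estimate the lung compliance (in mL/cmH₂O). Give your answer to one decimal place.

1/CL = 1/Crs − 1/Ccw.
1/CL = 1/38.9 − 1/155 = 0.01926.
CL = 51.921 mL/cmH2O.

51.9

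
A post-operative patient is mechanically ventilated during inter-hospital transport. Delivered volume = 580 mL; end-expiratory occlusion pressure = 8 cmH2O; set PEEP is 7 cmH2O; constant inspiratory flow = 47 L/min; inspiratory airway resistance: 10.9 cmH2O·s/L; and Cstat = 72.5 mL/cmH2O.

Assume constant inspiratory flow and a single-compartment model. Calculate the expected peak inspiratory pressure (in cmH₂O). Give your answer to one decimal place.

Flow: 47 L/min ÷ 60 = 0.7833 L/s.
Total PEEP = 8 cmH2O (set 7 + intrinsic 1); this is the baseline alveolar pressure.
Equation of motion (constant flow): PIP = Vt/C + R·V̇ + PEEP.
PIP = 580/72.5 + 10.9×0.7833 + 8 = 8.0 + 8.538 + 8 = 24.538 cmH2O.

24.5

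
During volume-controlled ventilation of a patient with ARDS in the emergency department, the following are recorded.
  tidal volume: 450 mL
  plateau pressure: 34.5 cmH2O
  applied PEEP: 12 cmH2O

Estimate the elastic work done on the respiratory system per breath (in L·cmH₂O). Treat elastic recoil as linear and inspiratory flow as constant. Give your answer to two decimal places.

5.06

Elastic work ≈ ½ × (Pplat − PEEP) × Vt = 0.5 × (34.5 − 12) × 0.450 L = 0.5 × 22.5 × 0.450 = 5.063 L·cmH2O.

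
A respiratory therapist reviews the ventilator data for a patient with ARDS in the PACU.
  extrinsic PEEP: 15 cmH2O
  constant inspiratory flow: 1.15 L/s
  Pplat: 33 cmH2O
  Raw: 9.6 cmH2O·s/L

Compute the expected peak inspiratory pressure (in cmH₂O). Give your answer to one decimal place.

44.0

PIP = Pplat + Raw × flow = 33 + 9.6 × 1.15 = 33 + 11.04 = 44.04 cmH2O.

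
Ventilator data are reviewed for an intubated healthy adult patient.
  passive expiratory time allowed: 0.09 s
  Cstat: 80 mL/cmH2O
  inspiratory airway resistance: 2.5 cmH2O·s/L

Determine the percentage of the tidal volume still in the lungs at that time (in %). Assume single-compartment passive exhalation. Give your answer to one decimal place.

τ = R × C = 2.5 × 80 mL/cmH2O = 2.5 × 0.080 L/cmH2O = 0.2 s.
Passive exhalation: V(t)/V₀ = e^(−t/τ) = e^(−0.09/0.2) = 0.6376.
Fraction remaining = 0.6376 → 63.76%.

63.8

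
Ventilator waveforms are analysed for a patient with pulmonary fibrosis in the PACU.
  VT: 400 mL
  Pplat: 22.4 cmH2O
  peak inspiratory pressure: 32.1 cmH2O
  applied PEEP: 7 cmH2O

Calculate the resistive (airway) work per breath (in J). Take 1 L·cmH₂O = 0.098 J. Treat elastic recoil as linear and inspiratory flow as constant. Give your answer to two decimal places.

0.38

With constant inspiratory flow the resistive pressure is constant at PIP − Pplat = 32.1 − 22.4 = 9.7 cmH2O, so resistive work = 9.7 × 0.400 = 3.88 L·cmH2O.
× 0.098 J/(L·cmH2O) → 0.3802 J.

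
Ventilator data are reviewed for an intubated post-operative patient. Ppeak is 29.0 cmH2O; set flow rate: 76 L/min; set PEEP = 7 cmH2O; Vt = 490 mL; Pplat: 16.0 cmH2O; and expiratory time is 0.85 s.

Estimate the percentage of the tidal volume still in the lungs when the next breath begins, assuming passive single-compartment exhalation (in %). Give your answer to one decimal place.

21.8

Flow: 76 L/min ÷ 60 = 1.2667 L/s.
R = (PIP − Pplat)/V̇ = (29.0 − 16.0) / 1.2667 = 13.0/1.2667 = 10.263 cmH2O·s/L.
C = Vt/(Pplat − PEEP) = 490.0 / (16.0 − 7) = 490.0/9.0 = 54.444 mL/cmH2O.
τ = R × C = 10.263 × 0.05444 L/cmH2O = 0.5587 s.
Fraction remaining at end-expiration = e^(−Te/τ) = e^(−0.85/0.5587) = 0.2184 → 21.84%.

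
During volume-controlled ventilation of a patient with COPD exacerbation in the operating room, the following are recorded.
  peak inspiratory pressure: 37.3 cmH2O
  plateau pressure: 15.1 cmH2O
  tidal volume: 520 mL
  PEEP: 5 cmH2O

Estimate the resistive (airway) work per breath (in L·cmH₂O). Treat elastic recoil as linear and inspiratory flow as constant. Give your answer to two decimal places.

11.54

With constant inspiratory flow the resistive pressure is constant at PIP − Pplat = 37.3 − 15.1 = 22.2 cmH2O, so resistive work = 22.2 × 0.520 = 11.544 L·cmH2O.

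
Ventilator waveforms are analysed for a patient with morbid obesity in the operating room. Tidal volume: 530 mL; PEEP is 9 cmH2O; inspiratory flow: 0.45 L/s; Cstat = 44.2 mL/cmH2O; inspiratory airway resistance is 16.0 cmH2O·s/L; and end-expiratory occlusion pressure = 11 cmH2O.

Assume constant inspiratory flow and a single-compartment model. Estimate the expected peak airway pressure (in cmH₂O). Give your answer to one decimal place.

30.2

Total PEEP = 11 cmH2O (set 9 + intrinsic 2); this is the baseline alveolar pressure.
Equation of motion (constant flow): PIP = Vt/C + R·V̇ + PEEP.
PIP = 530/44.2 + 16.0×0.45 + 11 = 11.991 + 7.2 + 11 = 30.191 cmH2O.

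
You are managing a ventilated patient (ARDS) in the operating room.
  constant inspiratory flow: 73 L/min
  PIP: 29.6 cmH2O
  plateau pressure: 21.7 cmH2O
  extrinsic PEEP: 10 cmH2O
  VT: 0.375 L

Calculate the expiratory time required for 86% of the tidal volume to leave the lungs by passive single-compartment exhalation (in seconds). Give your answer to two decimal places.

Flow: 73 L/min ÷ 60 = 1.2167 L/s.
R = (PIP − Pplat)/V̇ = (29.6 − 21.7) / 1.2167 = 7.9/1.2167 = 6.493 cmH2O·s/L.
C = Vt/(Pplat − PEEP) = 375.0 / (21.7 − 10) = 375.0/11.7 = 32.051 mL/cmH2O.
τ = R × C = 6.493 × 0.03205 L/cmH2O = 0.2081 s.
t = −τ·ln(1 − 0.86) = −0.2081·ln(0.14) = 0.4091 s.

0.41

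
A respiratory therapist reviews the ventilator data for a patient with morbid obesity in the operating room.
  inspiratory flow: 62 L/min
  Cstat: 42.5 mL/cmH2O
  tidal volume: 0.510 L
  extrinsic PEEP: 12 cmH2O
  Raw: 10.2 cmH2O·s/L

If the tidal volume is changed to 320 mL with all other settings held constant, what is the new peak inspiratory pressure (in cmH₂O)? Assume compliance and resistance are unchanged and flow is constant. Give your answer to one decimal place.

Flow: 62 L/min ÷ 60 = 1.0333 L/s.
PIP = Vt/C + R·V̇ + PEEP (constant-flow equation of motion).
Only the elastic term changes: ΔPIP = ΔVt / C = (320 − 510) / 42.5 = -4.471 cmH2O.
Original PIP = 510/42.5 + 10.2×1.0333 + 12 = 34.54 cmH2O; new PIP = 34.54 + (-4.471) = 30.069 cmH2O.

30.1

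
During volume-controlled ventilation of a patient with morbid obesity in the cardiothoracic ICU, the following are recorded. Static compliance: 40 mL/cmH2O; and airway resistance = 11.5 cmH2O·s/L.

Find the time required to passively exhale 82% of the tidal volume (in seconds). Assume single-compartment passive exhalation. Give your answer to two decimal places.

0.79

τ = R × C = 11.5 × 40 mL/cmH2O = 11.5 × 0.040 L/cmH2O = 0.46 s.
Exhaled fraction f = 1 − e^(−t/τ) → t = −τ·ln(1 − f) = −0.46·ln(0.18) = 0.7888 s.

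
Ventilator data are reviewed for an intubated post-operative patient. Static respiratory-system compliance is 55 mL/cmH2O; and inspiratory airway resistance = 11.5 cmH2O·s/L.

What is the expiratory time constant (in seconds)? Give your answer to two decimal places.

0.63

τ = R × C = 11.5 × 55 mL/cmH2O = 11.5 × 0.055 L/cmH2O = 0.6325 s.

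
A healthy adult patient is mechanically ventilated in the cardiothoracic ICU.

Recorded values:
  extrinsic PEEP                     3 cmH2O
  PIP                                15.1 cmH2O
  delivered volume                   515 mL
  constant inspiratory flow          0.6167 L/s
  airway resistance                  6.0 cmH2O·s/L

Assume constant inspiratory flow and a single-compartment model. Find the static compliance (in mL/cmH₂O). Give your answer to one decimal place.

Equation of motion (constant flow): PIP = Vt/C + R·V̇ + PEEP.
Vt/C = PIP − R·V̇ − PEEP = 15.1 − 6.0×0.6167 − 3 = 15.1 − 3.7 − 3 = 8.4 cmH2O.
C = Vt / 8.4 = 515 / 8.4 = 61.31 mL/cmH2O.

61.3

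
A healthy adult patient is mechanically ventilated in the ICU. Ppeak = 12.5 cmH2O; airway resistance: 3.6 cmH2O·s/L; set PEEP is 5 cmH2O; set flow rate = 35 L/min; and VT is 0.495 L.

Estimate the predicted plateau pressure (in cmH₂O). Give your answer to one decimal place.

10.4

Flow: 35 L/min ÷ 60 = 0.5833 L/s.
Pplat = PIP − Raw × flow = 12.5 − 3.6 × 0.5833 = 12.5 − 2.1 = 10.4 cmH2O.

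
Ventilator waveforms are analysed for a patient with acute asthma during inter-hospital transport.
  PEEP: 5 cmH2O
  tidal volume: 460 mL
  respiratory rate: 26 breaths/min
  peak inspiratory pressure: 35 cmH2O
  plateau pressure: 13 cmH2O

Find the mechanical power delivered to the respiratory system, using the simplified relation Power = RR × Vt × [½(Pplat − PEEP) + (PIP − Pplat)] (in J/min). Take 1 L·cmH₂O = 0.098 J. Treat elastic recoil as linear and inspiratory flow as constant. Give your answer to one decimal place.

Per-breath work = Vt × [½(Pplat−PEEP) + (PIP−Pplat)] = 0.460 × [0.5×8.0 + 22.0] = 0.460 × 26.0 = 11.96 L·cmH2O.
Power = 26 × 11.96 = 310.96 L·cmH2O/min.
× 0.098 J/(L·cmH2O) → 30.474 J/min.

30.5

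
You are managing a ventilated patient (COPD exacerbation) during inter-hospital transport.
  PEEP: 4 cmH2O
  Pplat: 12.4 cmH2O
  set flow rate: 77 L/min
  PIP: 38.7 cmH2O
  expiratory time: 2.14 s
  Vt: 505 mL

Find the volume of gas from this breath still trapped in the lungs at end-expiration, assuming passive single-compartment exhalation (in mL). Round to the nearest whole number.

Flow: 77 L/min ÷ 60 = 1.2833 L/s.
R = (PIP − Pplat)/V̇ = (38.7 − 12.4) / 1.2833 = 26.3/1.2833 = 20.494 cmH2O·s/L.
C = Vt/(Pplat − PEEP) = 505.0 / (12.4 − 4) = 505.0/8.4 = 60.119 mL/cmH2O.
τ = R × C = 20.494 × 0.06012 L/cmH2O = 1.232 s.
Fraction remaining = e^(−Te/τ) = e^(−2.14/1.232) = 0.176.
Trapped volume = 505.0 × 0.176 = 88.88 mL.

89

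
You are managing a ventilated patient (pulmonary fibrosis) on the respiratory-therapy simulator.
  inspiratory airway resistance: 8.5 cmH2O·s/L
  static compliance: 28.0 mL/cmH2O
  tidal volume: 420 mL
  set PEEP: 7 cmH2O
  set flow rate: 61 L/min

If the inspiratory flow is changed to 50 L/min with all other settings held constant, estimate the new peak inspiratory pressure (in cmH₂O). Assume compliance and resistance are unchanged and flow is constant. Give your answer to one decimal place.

Flow: 61 L/min ÷ 60 = 1.0167 L/s.
New flow: 50 L/min ÷ 60 = 0.8333 L/s.
PIP = Vt/C + R·V̇ + PEEP (constant-flow equation of motion).
Only the resistive term changes: ΔPIP = R × ΔV̇ = 8.5 × (0.8333 − 1.0167) = 8.5 × -0.1834 = -1.559 cmH2O.
Original PIP = 420/28.0 + 8.5×1.0167 + 7 = 30.642 cmH2O; new PIP = 30.642 + (-1.559) = 29.083 cmH2O.

29.1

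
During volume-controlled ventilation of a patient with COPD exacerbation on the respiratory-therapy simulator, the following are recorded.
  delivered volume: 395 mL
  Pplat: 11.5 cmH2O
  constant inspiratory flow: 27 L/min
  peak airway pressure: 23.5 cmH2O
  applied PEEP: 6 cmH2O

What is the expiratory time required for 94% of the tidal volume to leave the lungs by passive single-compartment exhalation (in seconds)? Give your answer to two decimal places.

5.39

Flow: 27 L/min ÷ 60 = 0.45 L/s.
R = (PIP − Pplat)/V̇ = (23.5 − 11.5) / 0.45 = 12.0/0.45 = 26.667 cmH2O·s/L.
C = Vt/(Pplat − PEEP) = 395.0 / (11.5 − 6) = 395.0/5.5 = 71.818 mL/cmH2O.
τ = R × C = 26.667 × 0.07182 L/cmH2O = 1.915 s.
t = −τ·ln(1 − 0.94) = −1.915·ln(0.06) = 5.388 s.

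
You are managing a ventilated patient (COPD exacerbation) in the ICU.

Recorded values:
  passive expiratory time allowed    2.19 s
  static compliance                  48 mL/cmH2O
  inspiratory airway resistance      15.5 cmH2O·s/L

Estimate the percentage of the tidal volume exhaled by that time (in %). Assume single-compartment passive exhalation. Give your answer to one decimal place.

94.7

τ = R × C = 15.5 × 48 mL/cmH2O = 15.5 × 0.048 L/cmH2O = 0.744 s.
Passive exhalation: V(t)/V₀ = e^(−t/τ) = e^(−2.19/0.744) = 0.05268.
Fraction exhaled = 1 − 0.05268 = 0.9473 → 94.73%.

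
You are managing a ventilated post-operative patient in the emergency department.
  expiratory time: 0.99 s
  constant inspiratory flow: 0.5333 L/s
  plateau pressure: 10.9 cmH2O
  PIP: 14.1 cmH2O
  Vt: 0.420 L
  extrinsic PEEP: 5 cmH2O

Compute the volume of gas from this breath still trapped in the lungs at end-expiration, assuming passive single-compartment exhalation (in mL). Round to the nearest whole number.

R = (PIP − Pplat)/V̇ = (14.1 − 10.9) / 0.5333 = 3.2/0.5333 = 6.0 cmH2O·s/L.
C = Vt/(Pplat − PEEP) = 420.0 / (10.9 − 5) = 420.0/5.9 = 71.186 mL/cmH2O.
τ = R × C = 6.0 × 0.07119 L/cmH2O = 0.4271 s.
Fraction remaining = e^(−Te/τ) = e^(−0.99/0.4271) = 0.09847.
Trapped volume = 420.0 × 0.09847 = 41.357 mL.

41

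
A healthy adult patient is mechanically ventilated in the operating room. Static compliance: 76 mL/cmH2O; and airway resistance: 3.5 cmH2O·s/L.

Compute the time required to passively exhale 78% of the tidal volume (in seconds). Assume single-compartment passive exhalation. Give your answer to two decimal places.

τ = R × C = 3.5 × 76 mL/cmH2O = 3.5 × 0.076 L/cmH2O = 0.266 s.
Exhaled fraction f = 1 − e^(−t/τ) → t = −τ·ln(1 − f) = −0.266·ln(0.22) = 0.4028 s.

0.40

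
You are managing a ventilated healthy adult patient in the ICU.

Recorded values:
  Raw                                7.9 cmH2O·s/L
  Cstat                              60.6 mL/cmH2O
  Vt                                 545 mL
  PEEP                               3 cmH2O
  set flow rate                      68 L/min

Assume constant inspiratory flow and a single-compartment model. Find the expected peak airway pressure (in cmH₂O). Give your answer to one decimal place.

20.9

Flow: 68 L/min ÷ 60 = 1.1333 L/s.
Equation of motion (constant flow): PIP = Vt/C + R·V̇ + PEEP.
PIP = 545/60.6 + 7.9×1.1333 + 3 = 8.993 + 8.953 + 3 = 20.946 cmH2O.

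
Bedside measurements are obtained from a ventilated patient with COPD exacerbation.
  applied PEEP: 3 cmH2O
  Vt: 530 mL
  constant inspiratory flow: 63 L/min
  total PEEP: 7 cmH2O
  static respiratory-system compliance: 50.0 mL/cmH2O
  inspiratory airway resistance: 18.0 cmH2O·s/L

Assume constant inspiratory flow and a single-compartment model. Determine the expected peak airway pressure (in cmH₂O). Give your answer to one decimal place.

Flow: 63 L/min ÷ 60 = 1.05 L/s.
Total PEEP = 7 cmH2O (set 3 + intrinsic 4); this is the baseline alveolar pressure.
Equation of motion (constant flow): PIP = Vt/C + R·V̇ + PEEP.
PIP = 530/50.0 + 18.0×1.05 + 7 = 10.6 + 18.9 + 7 = 36.5 cmH2O.

36.5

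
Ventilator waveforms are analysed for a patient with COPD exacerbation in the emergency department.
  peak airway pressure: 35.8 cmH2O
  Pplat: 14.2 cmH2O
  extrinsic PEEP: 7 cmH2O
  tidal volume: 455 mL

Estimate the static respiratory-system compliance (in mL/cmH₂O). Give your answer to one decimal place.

63.2

Cstat = Vt / (Pplat − PEEP) = 455 / (14.2 − 7) = 455 / 7.2 = 63.194 mL/cmH2O.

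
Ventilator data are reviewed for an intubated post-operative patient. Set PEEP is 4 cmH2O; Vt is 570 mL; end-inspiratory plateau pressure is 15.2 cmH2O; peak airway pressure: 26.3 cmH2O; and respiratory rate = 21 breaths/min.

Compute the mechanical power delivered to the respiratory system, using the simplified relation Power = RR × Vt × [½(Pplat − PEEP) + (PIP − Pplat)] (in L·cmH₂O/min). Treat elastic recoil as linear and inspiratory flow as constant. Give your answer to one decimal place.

Per-breath work = Vt × [½(Pplat−PEEP) + (PIP−Pplat)] = 0.570 × [0.5×11.2 + 11.1] = 0.570 × 16.7 = 9.519 L·cmH2O.
Power = 21 × 9.519 = 199.9 L·cmH2O/min.

199.9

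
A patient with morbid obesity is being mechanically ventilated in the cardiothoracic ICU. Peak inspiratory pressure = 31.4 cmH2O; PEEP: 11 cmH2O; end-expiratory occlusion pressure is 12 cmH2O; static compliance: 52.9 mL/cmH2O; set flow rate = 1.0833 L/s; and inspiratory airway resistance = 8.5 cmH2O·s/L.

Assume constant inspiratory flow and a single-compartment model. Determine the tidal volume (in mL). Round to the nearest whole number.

539

Total PEEP = 12 cmH2O (set 11 + intrinsic 1); this is the baseline alveolar pressure.
Equation of motion (constant flow): PIP = Vt/C + R·V̇ + PEEP.
Vt/C = PIP − R·V̇ − PEEP = 31.4 − 9.208 − 12 = 10.192 cmH2O.
Vt = C × 10.192 = 52.9 × 10.192 = 539.16 mL.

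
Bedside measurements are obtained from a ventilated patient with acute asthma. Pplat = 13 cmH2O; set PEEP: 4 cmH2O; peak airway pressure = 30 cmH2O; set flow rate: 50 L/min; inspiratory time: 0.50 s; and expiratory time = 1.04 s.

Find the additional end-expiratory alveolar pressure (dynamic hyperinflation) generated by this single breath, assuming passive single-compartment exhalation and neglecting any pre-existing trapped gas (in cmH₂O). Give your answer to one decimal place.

3.0

Flow: 50 L/min ÷ 60 = 0.8333 L/s.
Vt = flow × Ti = 0.8333 L/s × 0.50 s × 1000 mL/L = 416.65 mL.
R = (PIP − Pplat)/V̇ = (30 − 13) / 0.8333 = 17.0/0.8333 = 20.401 cmH2O·s/L.
C = Vt/(Pplat − PEEP) = 416.65 / (13 − 4) = 416.65/9.0 = 46.294 mL/cmH2O.
τ = R × C = 20.401 × 0.04629 L/cmH2O = 0.9444 s.
Fraction remaining = e^(−Te/τ) = e^(−1.04/0.9444) = 0.3325; trapped volume = 416.65 × 0.3325 = 138.54 mL.
Additional alveolar pressure from trapping ≈ V_trapped / C = 138.54 / 46.294 = 2.993 cmH2O.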